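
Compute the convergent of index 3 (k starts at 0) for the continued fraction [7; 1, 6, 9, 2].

Using pₖ = aₖpₖ₋₁ + pₖ₋₂, qₖ = aₖqₖ₋₁ + qₖ₋₂ (with p₋₁=1, p₋₂=0, q₋₁=0, q₋₂=1):
  k=0: a=7, p=7, q=1
  k=1: a=1, p=8, q=1
  k=2: a=6, p=55, q=7
  k=3: a=9, p=503, q=64

503/64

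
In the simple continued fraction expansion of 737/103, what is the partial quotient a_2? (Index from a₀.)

2

737 = 7·103 + 16   →  a_0 = 7
103 = 6·16 + 7   →  a_1 = 6
16 = 2·7 + 2   →  a_2 = 2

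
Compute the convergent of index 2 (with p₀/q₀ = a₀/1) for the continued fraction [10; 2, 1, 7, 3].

Using pₖ = aₖpₖ₋₁ + pₖ₋₂, qₖ = aₖqₖ₋₁ + qₖ₋₂ (with p₋₁=1, p₋₂=0, q₋₁=0, q₋₂=1):
  k=0: a=10, p=10, q=1
  k=1: a=2, p=21, q=2
  k=2: a=1, p=31, q=3

31/3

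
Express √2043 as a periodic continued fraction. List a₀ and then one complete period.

a₀ = ⌊√2043⌋ = 45.
With m₀=0, d₀=1 and mₖ₊₁ = dₖaₖ − mₖ, dₖ₊₁ = (n − mₖ₊₁²)/dₖ, aₖ₊₁ = ⌊(a₀+mₖ₊₁)/dₖ₊₁⌋:
  k=1: m=45, d=18, a=5
  k=2: m=45, d=1, a=90
d=1 and a=2a₀=90 at k=2, so the next step gives (m, d) = (45, 18) again — its k=1 value — and the period has length 2.

[45; 5, 90]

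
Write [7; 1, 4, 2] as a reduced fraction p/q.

Using pₖ = aₖpₖ₋₁ + pₖ₋₂ and qₖ = aₖqₖ₋₁ + qₖ₋₂:
  k=0: a=7, p=7, q=1
  k=1: a=1, p=8, q=1
  k=2: a=4, p=39, q=5
  k=3: a=2, p=86, q=11

86/11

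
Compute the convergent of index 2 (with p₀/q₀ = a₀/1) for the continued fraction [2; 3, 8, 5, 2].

Using pₖ = aₖpₖ₋₁ + pₖ₋₂, qₖ = aₖqₖ₋₁ + qₖ₋₂ (with p₋₁=1, p₋₂=0, q₋₁=0, q₋₂=1):
  k=0: a=2, p=2, q=1
  k=1: a=3, p=7, q=3
  k=2: a=8, p=58, q=25

58/25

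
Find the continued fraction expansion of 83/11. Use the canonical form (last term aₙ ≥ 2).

[7; 1, 1, 5]

83 = 7·11 + 6
11 = 1·6 + 5
6 = 1·5 + 1
5 = 5·1 + 0  (stop)
So 83/11 = [7; 1, 1, 5].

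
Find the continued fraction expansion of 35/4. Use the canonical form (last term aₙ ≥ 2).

[8; 1, 3]

35 = 8*4 + 3
4 = 1*3 + 1
3 = 3*1 + 0  (stop)
So 35/4 = [8; 1, 3].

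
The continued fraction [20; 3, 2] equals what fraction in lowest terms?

Fold from the inside: start with 2/1.
  3 + 1/2 = 7/2
  20 + 2/7 = 142/7

142/7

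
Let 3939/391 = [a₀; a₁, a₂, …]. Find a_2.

2

3939 = 10·391 + 29   →  a_0 = 10
391 = 13·29 + 14   →  a_1 = 13
29 = 2·14 + 1   →  a_2 = 2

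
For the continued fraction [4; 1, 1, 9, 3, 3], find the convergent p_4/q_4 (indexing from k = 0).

Using pₖ = aₖpₖ₋₁ + pₖ₋₂, qₖ = aₖqₖ₋₁ + qₖ₋₂ (with p₋₁=1, p₋₂=0, q₋₁=0, q₋₂=1):
  k=0: a=4, p=4, q=1
  k=1: a=1, p=5, q=1
  k=2: a=1, p=9, q=2
  k=3: a=9, p=86, q=19
  k=4: a=3, p=267, q=59

267/59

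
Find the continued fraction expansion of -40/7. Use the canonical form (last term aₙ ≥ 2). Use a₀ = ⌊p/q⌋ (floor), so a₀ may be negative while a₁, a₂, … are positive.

[-6; 3, 2]

-40 = -6×7 + 2
7 = 3×2 + 1
2 = 2×1 + 0  (stop)
So -40/7 = [-6; 3, 2].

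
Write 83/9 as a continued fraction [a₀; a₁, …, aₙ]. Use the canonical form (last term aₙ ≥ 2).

83 = 9*9 + 2
9 = 4*2 + 1
2 = 2*1 + 0  (stop)
So 83/9 = [9; 4, 2].

[9; 4, 2]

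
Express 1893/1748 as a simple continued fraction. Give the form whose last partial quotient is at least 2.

1893 = 1×1748 + 145
1748 = 12×145 + 8
145 = 18×8 + 1
8 = 8×1 + 0  (stop)
So 1893/1748 = [1; 12, 18, 8].

[1; 12, 18, 8]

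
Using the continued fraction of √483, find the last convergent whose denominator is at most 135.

√483 = [21; 1, 42, …] (period length 2).
Convergents:
  p_0/q_0 = 21/1
  p_1/q_1 = 22/1
  p_2/q_2 = 945/43
  p_3/q_3 = 967/44
  p_4/q_4 = 41559/1891
q_3 = 44 ≤ 135 < 1891 = q_4, so the answer is 967/44.

967/44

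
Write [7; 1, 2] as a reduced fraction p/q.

Using pₖ = aₖpₖ₋₁ + pₖ₋₂ and qₖ = aₖqₖ₋₁ + qₖ₋₂:
  k=0: a=7, p=7, q=1
  k=1: a=1, p=8, q=1
  k=2: a=2, p=23, q=3

23/3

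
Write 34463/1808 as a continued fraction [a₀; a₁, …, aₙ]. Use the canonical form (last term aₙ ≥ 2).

34463 = 19×1808 + 111
1808 = 16×111 + 32
111 = 3×32 + 15
32 = 2×15 + 2
15 = 7×2 + 1
2 = 2×1 + 0  (stop)
So 34463/1808 = [19; 16, 3, 2, 7, 2].

[19; 16, 3, 2, 7, 2]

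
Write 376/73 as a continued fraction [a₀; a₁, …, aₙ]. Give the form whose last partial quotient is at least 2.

376 = 5×73 + 11
73 = 6×11 + 7
11 = 1×7 + 4
7 = 1×4 + 3
4 = 1×3 + 1
3 = 3×1 + 0  (stop)
So 376/73 = [5; 6, 1, 1, 1, 3].

[5; 6, 1, 1, 1, 3]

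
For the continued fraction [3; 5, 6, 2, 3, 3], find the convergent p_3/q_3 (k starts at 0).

Using pₖ = aₖpₖ₋₁ + pₖ₋₂, qₖ = aₖqₖ₋₁ + qₖ₋₂ (with p₋₁=1, p₋₂=0, q₋₁=0, q₋₂=1):
  k=0: a=3, p=3, q=1
  k=1: a=5, p=16, q=5
  k=2: a=6, p=99, q=31
  k=3: a=2, p=214, q=67

214/67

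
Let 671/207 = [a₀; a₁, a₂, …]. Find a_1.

4

671 = 3·207 + 50   →  a_0 = 3
207 = 4·50 + 7   →  a_1 = 4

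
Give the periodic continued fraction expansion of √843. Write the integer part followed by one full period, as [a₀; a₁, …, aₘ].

a₀ = ⌊√843⌋ = 29.
With m₀=0, d₀=1 and mₖ₊₁ = dₖaₖ − mₖ, dₖ₊₁ = (n − mₖ₊₁²)/dₖ, aₖ₊₁ = ⌊(a₀+mₖ₊₁)/dₖ₊₁⌋:
  k=1: m=29, d=2, a=29
  k=2: m=29, d=1, a=58
d=1 and a=2a₀=58 at k=2, so the next step gives (m, d) = (29, 2) again — its k=1 value — and the period has length 2.

[29; 29, 58]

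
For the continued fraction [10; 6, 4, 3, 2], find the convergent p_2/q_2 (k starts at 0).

254/25

Using pₖ = aₖpₖ₋₁ + pₖ₋₂, qₖ = aₖqₖ₋₁ + qₖ₋₂ (with p₋₁=1, p₋₂=0, q₋₁=0, q₋₂=1):
  k=0: a=10, p=10, q=1
  k=1: a=6, p=61, q=6
  k=2: a=4, p=254, q=25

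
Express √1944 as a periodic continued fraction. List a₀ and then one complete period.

a₀ = ⌊√1944⌋ = 44.
With m₀=0, d₀=1 and mₖ₊₁ = dₖaₖ − mₖ, dₖ₊₁ = (n − mₖ₊₁²)/dₖ, aₖ₊₁ = ⌊(a₀+mₖ₊₁)/dₖ₊₁⌋:
  k=1: m=44, d=8, a=11
  k=2: m=44, d=1, a=88
d=1 and a=2a₀=88 at k=2, so the next step gives (m, d) = (44, 8) again — its k=1 value — and the period has length 2.

[44; 11, 88]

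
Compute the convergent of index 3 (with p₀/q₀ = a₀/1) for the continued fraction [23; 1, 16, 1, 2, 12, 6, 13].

431/18

Using pₖ = aₖpₖ₋₁ + pₖ₋₂, qₖ = aₖqₖ₋₁ + qₖ₋₂ (with p₋₁=1, p₋₂=0, q₋₁=0, q₋₂=1):
  k=0: a=23, p=23, q=1
  k=1: a=1, p=24, q=1
  k=2: a=16, p=407, q=17
  k=3: a=1, p=431, q=18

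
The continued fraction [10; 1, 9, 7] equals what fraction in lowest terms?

774/71

Fold from the inside: start with 7/1.
  9 + 1/7 = 64/7
  1 + 7/64 = 71/64
  10 + 64/71 = 774/71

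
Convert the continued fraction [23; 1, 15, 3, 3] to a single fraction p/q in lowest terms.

3902/163

Using pₖ = aₖpₖ₋₁ + pₖ₋₂ and qₖ = aₖqₖ₋₁ + qₖ₋₂:
  k=0: a=23, p=23, q=1
  k=1: a=1, p=24, q=1
  k=2: a=15, p=383, q=16
  k=3: a=3, p=1173, q=49
  k=4: a=3, p=3902, q=163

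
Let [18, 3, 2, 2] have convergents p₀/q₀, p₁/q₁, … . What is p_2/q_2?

128/7

Using pₖ = aₖpₖ₋₁ + pₖ₋₂, qₖ = aₖqₖ₋₁ + qₖ₋₂ (with p₋₁=1, p₋₂=0, q₋₁=0, q₋₂=1):
  k=0: a=18, p=18, q=1
  k=1: a=3, p=55, q=3
  k=2: a=2, p=128, q=7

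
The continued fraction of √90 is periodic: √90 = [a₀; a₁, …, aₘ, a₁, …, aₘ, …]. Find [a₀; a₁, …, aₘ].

a₀ = ⌊√90⌋ = 9.
With m₀=0, d₀=1 and mₖ₊₁ = dₖaₖ − mₖ, dₖ₊₁ = (n − mₖ₊₁²)/dₖ, aₖ₊₁ = ⌊(a₀+mₖ₊₁)/dₖ₊₁⌋:
  k=1: m=9, d=9, a=2
  k=2: m=9, d=1, a=18
d=1 and a=2a₀=18 at k=2, so the next step gives (m, d) = (9, 9) again — its k=1 value — and the period has length 2.

[9; 2, 18]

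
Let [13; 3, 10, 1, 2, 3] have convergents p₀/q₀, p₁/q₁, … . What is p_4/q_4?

Using pₖ = aₖpₖ₋₁ + pₖ₋₂, qₖ = aₖqₖ₋₁ + qₖ₋₂ (with p₋₁=1, p₋₂=0, q₋₁=0, q₋₂=1):
  k=0: a=13, p=13, q=1
  k=1: a=3, p=40, q=3
  k=2: a=10, p=413, q=31
  k=3: a=1, p=453, q=34
  k=4: a=2, p=1319, q=99

1319/99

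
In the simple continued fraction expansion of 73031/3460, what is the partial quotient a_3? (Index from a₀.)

73031 = 21·3460 + 371   →  a_0 = 21
3460 = 9·371 + 121   →  a_1 = 9
371 = 3·121 + 8   →  a_2 = 3
121 = 15·8 + 1   →  a_3 = 15

15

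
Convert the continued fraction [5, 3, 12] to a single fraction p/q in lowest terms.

Using pₖ = aₖpₖ₋₁ + pₖ₋₂ and qₖ = aₖqₖ₋₁ + qₖ₋₂:
  k=0: a=5, p=5, q=1
  k=1: a=3, p=16, q=3
  k=2: a=12, p=197, q=37

197/37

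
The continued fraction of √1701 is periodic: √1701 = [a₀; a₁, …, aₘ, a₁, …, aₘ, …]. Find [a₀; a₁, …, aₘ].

a₀ = ⌊√1701⌋ = 41.
With m₀=0, d₀=1 and mₖ₊₁ = dₖaₖ − mₖ, dₖ₊₁ = (n − mₖ₊₁²)/dₖ, aₖ₊₁ = ⌊(a₀+mₖ₊₁)/dₖ₊₁⌋:
  k=1: m=41, d=20, a=4
  k=2: m=39, d=9, a=8
  k=3: m=33, d=68, a=1
  k=4: m=35, d=7, a=10
  k=5: m=35, d=68, a=1
  k=6: m=33, d=9, a=8
  k=7: m=39, d=20, a=4
  k=8: m=41, d=1, a=82
d=1 and a=2a₀=82 at k=8, so the next step gives (m, d) = (41, 20) again — its k=1 value — and the period has length 8.

[41; 4, 8, 1, 10, 1, 8, 4, 82]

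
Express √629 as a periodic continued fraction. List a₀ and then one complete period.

a₀ = ⌊√629⌋ = 25.
With m₀=0, d₀=1 and mₖ₊₁ = dₖaₖ − mₖ, dₖ₊₁ = (n − mₖ₊₁²)/dₖ, aₖ₊₁ = ⌊(a₀+mₖ₊₁)/dₖ₊₁⌋:
  k=1: m=25, d=4, a=12
  k=2: m=23, d=25, a=1
  k=3: m=2, d=25, a=1
  k=4: m=23, d=4, a=12
  k=5: m=25, d=1, a=50
d=1 and a=2a₀=50 at k=5, so the next step gives (m, d) = (25, 4) again — its k=1 value — and the period has length 5.

[25; 12, 1, 1, 12, 50]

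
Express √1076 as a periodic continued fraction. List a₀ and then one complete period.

[32; 1, 4, 16, 4, 1, 64]

a₀ = ⌊√1076⌋ = 32.
With m₀=0, d₀=1 and mₖ₊₁ = dₖaₖ − mₖ, dₖ₊₁ = (n − mₖ₊₁²)/dₖ, aₖ₊₁ = ⌊(a₀+mₖ₊₁)/dₖ₊₁⌋:
  k=1: m=32, d=52, a=1
  k=2: m=20, d=13, a=4
  k=3: m=32, d=4, a=16
  k=4: m=32, d=13, a=4
  k=5: m=20, d=52, a=1
  k=6: m=32, d=1, a=64
d=1 and a=2a₀=64 at k=6, so the next step gives (m, d) = (32, 52) again — its k=1 value — and the period has length 6.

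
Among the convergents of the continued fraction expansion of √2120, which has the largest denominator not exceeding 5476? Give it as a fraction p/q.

√2120 = [46; 23, 92, …] (period length 2).
Convergents:
  p_0/q_0 = 46/1
  p_1/q_1 = 1059/23
  p_2/q_2 = 97474/2117
  p_3/q_3 = 2242961/48714
q_2 = 2117 ≤ 5476 < 48714 = q_3, so the answer is 97474/2117.

97474/2117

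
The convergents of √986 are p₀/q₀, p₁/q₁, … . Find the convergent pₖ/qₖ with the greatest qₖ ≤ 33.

√986 = [31; 2, 2, 62, …] (period length 3).
Convergents:
  p_0/q_0 = 31/1
  p_1/q_1 = 63/2
  p_2/q_2 = 157/5
  p_3/q_3 = 9797/312
q_2 = 5 ≤ 33 < 312 = q_3, so the answer is 157/5.

157/5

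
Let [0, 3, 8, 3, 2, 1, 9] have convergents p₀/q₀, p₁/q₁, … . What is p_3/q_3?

25/78

Using pₖ = aₖpₖ₋₁ + pₖ₋₂, qₖ = aₖqₖ₋₁ + qₖ₋₂ (with p₋₁=1, p₋₂=0, q₋₁=0, q₋₂=1):
  k=0: a=0, p=0, q=1
  k=1: a=3, p=1, q=3
  k=2: a=8, p=8, q=25
  k=3: a=3, p=25, q=78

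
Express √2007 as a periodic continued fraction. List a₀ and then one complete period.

a₀ = ⌊√2007⌋ = 44.
With m₀=0, d₀=1 and mₖ₊₁ = dₖaₖ − mₖ, dₖ₊₁ = (n − mₖ₊₁²)/dₖ, aₖ₊₁ = ⌊(a₀+mₖ₊₁)/dₖ₊₁⌋:
  k=1: m=44, d=71, a=1
  k=2: m=27, d=18, a=3
  k=3: m=27, d=71, a=1
  k=4: m=44, d=1, a=88
d=1 and a=2a₀=88 at k=4, so the next step gives (m, d) = (44, 71) again — its k=1 value — and the period has length 4.

[44; 1, 3, 1, 88]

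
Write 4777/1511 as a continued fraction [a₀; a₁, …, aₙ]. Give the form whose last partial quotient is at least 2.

[3; 6, 5, 5, 4, 2]

4777 = 3·1511 + 244
1511 = 6·244 + 47
244 = 5·47 + 9
47 = 5·9 + 2
9 = 4·2 + 1
2 = 2·1 + 0  (stop)
So 4777/1511 = [3; 6, 5, 5, 4, 2].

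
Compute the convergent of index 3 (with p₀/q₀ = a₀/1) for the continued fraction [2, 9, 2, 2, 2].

99/47

Using pₖ = aₖpₖ₋₁ + pₖ₋₂, qₖ = aₖqₖ₋₁ + qₖ₋₂ (with p₋₁=1, p₋₂=0, q₋₁=0, q₋₂=1):
  k=0: a=2, p=2, q=1
  k=1: a=9, p=19, q=9
  k=2: a=2, p=40, q=19
  k=3: a=2, p=99, q=47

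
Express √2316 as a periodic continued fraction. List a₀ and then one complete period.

[48; 8, 96]

a₀ = ⌊√2316⌋ = 48.
With m₀=0, d₀=1 and mₖ₊₁ = dₖaₖ − mₖ, dₖ₊₁ = (n − mₖ₊₁²)/dₖ, aₖ₊₁ = ⌊(a₀+mₖ₊₁)/dₖ₊₁⌋:
  k=1: m=48, d=12, a=8
  k=2: m=48, d=1, a=96
d=1 and a=2a₀=96 at k=2, so the next step gives (m, d) = (48, 12) again — its k=1 value — and the period has length 2.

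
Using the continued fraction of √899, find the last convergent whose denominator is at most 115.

√899 = [29; 1, 58, …] (period length 2).
Convergents:
  p_0/q_0 = 29/1
  p_1/q_1 = 30/1
  p_2/q_2 = 1769/59
  p_3/q_3 = 1799/60
  p_4/q_4 = 106111/3539
q_3 = 60 ≤ 115 < 3539 = q_4, so the answer is 1799/60.

1799/60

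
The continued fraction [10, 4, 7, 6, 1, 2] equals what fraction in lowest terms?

Fold from the inside: start with 2/1.
  1 + 1/2 = 3/2
  6 + 2/3 = 20/3
  7 + 3/20 = 143/20
  4 + 20/143 = 592/143
  10 + 143/592 = 6063/592

6063/592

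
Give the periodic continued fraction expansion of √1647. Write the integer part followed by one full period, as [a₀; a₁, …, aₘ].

[40; 1, 1, 2, 1, 1, 80]

a₀ = ⌊√1647⌋ = 40.
With m₀=0, d₀=1 and mₖ₊₁ = dₖaₖ − mₖ, dₖ₊₁ = (n − mₖ₊₁²)/dₖ, aₖ₊₁ = ⌊(a₀+mₖ₊₁)/dₖ₊₁⌋:
  k=1: m=40, d=47, a=1
  k=2: m=7, d=34, a=1
  k=3: m=27, d=27, a=2
  k=4: m=27, d=34, a=1
  k=5: m=7, d=47, a=1
  k=6: m=40, d=1, a=80
d=1 and a=2a₀=80 at k=6, so the next step gives (m, d) = (40, 47) again — its k=1 value — and the period has length 6.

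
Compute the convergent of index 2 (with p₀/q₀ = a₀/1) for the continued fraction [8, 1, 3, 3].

Using pₖ = aₖpₖ₋₁ + pₖ₋₂, qₖ = aₖqₖ₋₁ + qₖ₋₂ (with p₋₁=1, p₋₂=0, q₋₁=0, q₋₂=1):
  k=0: a=8, p=8, q=1
  k=1: a=1, p=9, q=1
  k=2: a=3, p=35, q=4

35/4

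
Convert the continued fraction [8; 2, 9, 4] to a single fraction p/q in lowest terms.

Fold from the inside: start with 4/1.
  9 + 1/4 = 37/4
  2 + 4/37 = 78/37
  8 + 37/78 = 661/78

661/78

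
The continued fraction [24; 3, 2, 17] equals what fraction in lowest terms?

Using pₖ = aₖpₖ₋₁ + pₖ₋₂ and qₖ = aₖqₖ₋₁ + qₖ₋₂:
  k=0: a=24, p=24, q=1
  k=1: a=3, p=73, q=3
  k=2: a=2, p=170, q=7
  k=3: a=17, p=2963, q=122

2963/122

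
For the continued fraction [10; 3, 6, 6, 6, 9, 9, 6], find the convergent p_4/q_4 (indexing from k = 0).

Using pₖ = aₖpₖ₋₁ + pₖ₋₂, qₖ = aₖqₖ₋₁ + qₖ₋₂ (with p₋₁=1, p₋₂=0, q₋₁=0, q₋₂=1):
  k=0: a=10, p=10, q=1
  k=1: a=3, p=31, q=3
  k=2: a=6, p=196, q=19
  k=3: a=6, p=1207, q=117
  k=4: a=6, p=7438, q=721

7438/721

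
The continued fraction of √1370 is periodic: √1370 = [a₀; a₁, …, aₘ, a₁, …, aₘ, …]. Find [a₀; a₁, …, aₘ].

[37; 74]

a₀ = ⌊√1370⌋ = 37.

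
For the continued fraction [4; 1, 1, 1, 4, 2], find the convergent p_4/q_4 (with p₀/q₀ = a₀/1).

65/14

Using pₖ = aₖpₖ₋₁ + pₖ₋₂, qₖ = aₖqₖ₋₁ + qₖ₋₂ (with p₋₁=1, p₋₂=0, q₋₁=0, q₋₂=1):
  k=0: a=4, p=4, q=1
  k=1: a=1, p=5, q=1
  k=2: a=1, p=9, q=2
  k=3: a=1, p=14, q=3
  k=4: a=4, p=65, q=14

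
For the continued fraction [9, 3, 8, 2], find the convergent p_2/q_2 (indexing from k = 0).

233/25

Using pₖ = aₖpₖ₋₁ + pₖ₋₂, qₖ = aₖqₖ₋₁ + qₖ₋₂ (with p₋₁=1, p₋₂=0, q₋₁=0, q₋₂=1):
  k=0: a=9, p=9, q=1
  k=1: a=3, p=28, q=3
  k=2: a=8, p=233, q=25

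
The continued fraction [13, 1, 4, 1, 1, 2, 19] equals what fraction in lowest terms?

Using pₖ = aₖpₖ₋₁ + pₖ₋₂ and qₖ = aₖqₖ₋₁ + qₖ₋₂:
  k=0: a=13, p=13, q=1
  k=1: a=1, p=14, q=1
  k=2: a=4, p=69, q=5
  k=3: a=1, p=83, q=6
  k=4: a=1, p=152, q=11
  k=5: a=2, p=387, q=28
  k=6: a=19, p=7505, q=543

7505/543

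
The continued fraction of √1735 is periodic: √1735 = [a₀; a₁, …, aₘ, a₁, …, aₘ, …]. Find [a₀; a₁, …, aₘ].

[41; 1, 1, 1, 7, 1, 1, 1, 82]

a₀ = ⌊√1735⌋ = 41.
With m₀=0, d₀=1 and mₖ₊₁ = dₖaₖ − mₖ, dₖ₊₁ = (n − mₖ₊₁²)/dₖ, aₖ₊₁ = ⌊(a₀+mₖ₊₁)/dₖ₊₁⌋:
  k=1: m=41, d=54, a=1
  k=2: m=13, d=29, a=1
  k=3: m=16, d=51, a=1
  k=4: m=35, d=10, a=7
  k=5: m=35, d=51, a=1
  k=6: m=16, d=29, a=1
  k=7: m=13, d=54, a=1
  k=8: m=41, d=1, a=82
d=1 and a=2a₀=82 at k=8, so the next step gives (m, d) = (41, 54) again — its k=1 value — and the period has length 8.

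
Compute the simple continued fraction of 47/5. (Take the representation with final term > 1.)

[9; 2, 2]

47 = 9*5 + 2
5 = 2*2 + 1
2 = 2*1 + 0  (stop)
So 47/5 = [9; 2, 2].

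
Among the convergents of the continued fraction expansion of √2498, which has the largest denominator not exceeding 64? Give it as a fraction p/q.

2499/50

√2498 = [49; 1, 48, 1, 98, …] (period length 4).
Convergents:
  p_0/q_0 = 49/1
  p_1/q_1 = 50/1
  p_2/q_2 = 2449/49
  p_3/q_3 = 2499/50
  p_4/q_4 = 247351/4949
q_3 = 50 ≤ 64 < 4949 = q_4, so the answer is 2499/50.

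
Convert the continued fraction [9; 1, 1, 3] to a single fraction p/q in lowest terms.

67/7

Fold from the inside: start with 3/1.
  1 + 1/3 = 4/3
  1 + 3/4 = 7/4
  9 + 4/7 = 67/7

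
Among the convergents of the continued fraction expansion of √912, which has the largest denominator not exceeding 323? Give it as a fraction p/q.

√912 = [30; 5, 60, …] (period length 2).
Convergents:
  p_0/q_0 = 30/1
  p_1/q_1 = 151/5
  p_2/q_2 = 9090/301
  p_3/q_3 = 45601/1510
q_2 = 301 ≤ 323 < 1510 = q_3, so the answer is 9090/301.

9090/301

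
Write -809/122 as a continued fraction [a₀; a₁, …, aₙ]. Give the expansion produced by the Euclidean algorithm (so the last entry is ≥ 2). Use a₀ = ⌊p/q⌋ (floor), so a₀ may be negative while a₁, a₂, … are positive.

-809 = -7×122 + 45
122 = 2×45 + 32
45 = 1×32 + 13
32 = 2×13 + 6
13 = 2×6 + 1
6 = 6×1 + 0  (stop)
So -809/122 = [-7; 2, 1, 2, 2, 6].

[-7; 2, 1, 2, 2, 6]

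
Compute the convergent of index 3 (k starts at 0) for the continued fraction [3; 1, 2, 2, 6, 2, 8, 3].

Using pₖ = aₖpₖ₋₁ + pₖ₋₂, qₖ = aₖqₖ₋₁ + qₖ₋₂ (with p₋₁=1, p₋₂=0, q₋₁=0, q₋₂=1):
  k=0: a=3, p=3, q=1
  k=1: a=1, p=4, q=1
  k=2: a=2, p=11, q=3
  k=3: a=2, p=26, q=7

26/7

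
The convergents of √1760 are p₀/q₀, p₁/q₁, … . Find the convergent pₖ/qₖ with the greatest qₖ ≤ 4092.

√1760 = [41; 1, 19, 1, 82, …] (period length 4).
Convergents:
  p_0/q_0 = 41/1
  p_1/q_1 = 42/1
  p_2/q_2 = 839/20
  p_3/q_3 = 881/21
  p_4/q_4 = 73081/1742
  p_5/q_5 = 73962/1763
  p_6/q_6 = 1478359/35239
q_5 = 1763 ≤ 4092 < 35239 = q_6, so the answer is 73962/1763.

73962/1763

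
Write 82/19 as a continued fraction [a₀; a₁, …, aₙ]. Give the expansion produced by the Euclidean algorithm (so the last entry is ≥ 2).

[4; 3, 6]

82 = 4×19 + 6
19 = 3×6 + 1
6 = 6×1 + 0  (stop)
So 82/19 = [4; 3, 6].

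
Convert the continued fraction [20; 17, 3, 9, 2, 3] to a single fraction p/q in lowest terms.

71225/3551

Fold from the inside: start with 3/1.
  2 + 1/3 = 7/3
  9 + 3/7 = 66/7
  3 + 7/66 = 205/66
  17 + 66/205 = 3551/205
  20 + 205/3551 = 71225/3551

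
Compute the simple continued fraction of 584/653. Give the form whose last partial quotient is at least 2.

[0; 1, 8, 2, 6, 2, 2]

584 = 0×653 + 584
653 = 1×584 + 69
584 = 8×69 + 32
69 = 2×32 + 5
32 = 6×5 + 2
5 = 2×2 + 1
2 = 2×1 + 0  (stop)
So 584/653 = [0; 1, 8, 2, 6, 2, 2].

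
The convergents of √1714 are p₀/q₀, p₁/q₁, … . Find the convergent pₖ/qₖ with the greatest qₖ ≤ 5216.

85699/2070

√1714 = [41; 2, 2, 82, …] (period length 3).
Convergents:
  p_0/q_0 = 41/1
  p_1/q_1 = 83/2
  p_2/q_2 = 207/5
  p_3/q_3 = 17057/412
  p_4/q_4 = 34321/829
  p_5/q_5 = 85699/2070
  p_6/q_6 = 7061639/170569
q_5 = 2070 ≤ 5216 < 170569 = q_6, so the answer is 85699/2070.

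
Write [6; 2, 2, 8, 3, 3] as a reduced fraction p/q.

Using pₖ = aₖpₖ₋₁ + pₖ₋₂ and qₖ = aₖqₖ₋₁ + qₖ₋₂:
  k=0: a=6, p=6, q=1
  k=1: a=2, p=13, q=2
  k=2: a=2, p=32, q=5
  k=3: a=8, p=269, q=42
  k=4: a=3, p=839, q=131
  k=5: a=3, p=2786, q=435

2786/435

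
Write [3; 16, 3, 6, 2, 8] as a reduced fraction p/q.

17333/5662

Using pₖ = aₖpₖ₋₁ + pₖ₋₂ and qₖ = aₖqₖ₋₁ + qₖ₋₂:
  k=0: a=3, p=3, q=1
  k=1: a=16, p=49, q=16
  k=2: a=3, p=150, q=49
  k=3: a=6, p=949, q=310
  k=4: a=2, p=2048, q=669
  k=5: a=8, p=17333, q=5662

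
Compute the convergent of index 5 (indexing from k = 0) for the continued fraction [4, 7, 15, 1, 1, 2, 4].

2282/551

Using pₖ = aₖpₖ₋₁ + pₖ₋₂, qₖ = aₖqₖ₋₁ + qₖ₋₂ (with p₋₁=1, p₋₂=0, q₋₁=0, q₋₂=1):
  k=0: a=4, p=4, q=1
  k=1: a=7, p=29, q=7
  k=2: a=15, p=439, q=106
  k=3: a=1, p=468, q=113
  k=4: a=1, p=907, q=219
  k=5: a=2, p=2282, q=551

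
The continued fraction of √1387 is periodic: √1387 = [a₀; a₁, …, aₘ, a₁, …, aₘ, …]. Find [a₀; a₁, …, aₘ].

a₀ = ⌊√1387⌋ = 37.
With m₀=0, d₀=1 and mₖ₊₁ = dₖaₖ − mₖ, dₖ₊₁ = (n − mₖ₊₁²)/dₖ, aₖ₊₁ = ⌊(a₀+mₖ₊₁)/dₖ₊₁⌋:
  k=1: m=37, d=18, a=4
  k=2: m=35, d=9, a=8
  k=3: m=37, d=2, a=37
  k=4: m=37, d=9, a=8
  k=5: m=35, d=18, a=4
  k=6: m=37, d=1, a=74
d=1 and a=2a₀=74 at k=6, so the next step gives (m, d) = (37, 18) again — its k=1 value — and the period has length 6.

[37; 4, 8, 37, 8, 4, 74]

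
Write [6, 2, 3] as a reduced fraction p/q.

Using pₖ = aₖpₖ₋₁ + pₖ₋₂ and qₖ = aₖqₖ₋₁ + qₖ₋₂:
  k=0: a=6, p=6, q=1
  k=1: a=2, p=13, q=2
  k=2: a=3, p=45, q=7

45/7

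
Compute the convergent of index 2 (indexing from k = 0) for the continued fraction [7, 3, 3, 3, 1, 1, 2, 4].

73/10

Using pₖ = aₖpₖ₋₁ + pₖ₋₂, qₖ = aₖqₖ₋₁ + qₖ₋₂ (with p₋₁=1, p₋₂=0, q₋₁=0, q₋₂=1):
  k=0: a=7, p=7, q=1
  k=1: a=3, p=22, q=3
  k=2: a=3, p=73, q=10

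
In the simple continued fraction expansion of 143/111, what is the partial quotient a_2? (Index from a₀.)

2

143 = 1·111 + 32   →  a_0 = 1
111 = 3·32 + 15   →  a_1 = 3
32 = 2·15 + 2   →  a_2 = 2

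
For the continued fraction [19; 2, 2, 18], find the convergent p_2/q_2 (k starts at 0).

97/5

Using pₖ = aₖpₖ₋₁ + pₖ₋₂, qₖ = aₖqₖ₋₁ + qₖ₋₂ (with p₋₁=1, p₋₂=0, q₋₁=0, q₋₂=1):
  k=0: a=19, p=19, q=1
  k=1: a=2, p=39, q=2
  k=2: a=2, p=97, q=5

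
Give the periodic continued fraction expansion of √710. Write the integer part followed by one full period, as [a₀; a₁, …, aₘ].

a₀ = ⌊√710⌋ = 26.
With m₀=0, d₀=1 and mₖ₊₁ = dₖaₖ − mₖ, dₖ₊₁ = (n − mₖ₊₁²)/dₖ, aₖ₊₁ = ⌊(a₀+mₖ₊₁)/dₖ₊₁⌋:
  k=1: m=26, d=34, a=1
  k=2: m=8, d=19, a=1
  k=3: m=11, d=31, a=1
  k=4: m=20, d=10, a=4
  k=5: m=20, d=31, a=1
  k=6: m=11, d=19, a=1
  k=7: m=8, d=34, a=1
  k=8: m=26, d=1, a=52
d=1 and a=2a₀=52 at k=8, so the next step gives (m, d) = (26, 34) again — its k=1 value — and the period has length 8.

[26; 1, 1, 1, 4, 1, 1, 1, 52]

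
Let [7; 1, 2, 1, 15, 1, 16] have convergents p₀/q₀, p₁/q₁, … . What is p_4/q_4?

488/63

Using pₖ = aₖpₖ₋₁ + pₖ₋₂, qₖ = aₖqₖ₋₁ + qₖ₋₂ (with p₋₁=1, p₋₂=0, q₋₁=0, q₋₂=1):
  k=0: a=7, p=7, q=1
  k=1: a=1, p=8, q=1
  k=2: a=2, p=23, q=3
  k=3: a=1, p=31, q=4
  k=4: a=15, p=488, q=63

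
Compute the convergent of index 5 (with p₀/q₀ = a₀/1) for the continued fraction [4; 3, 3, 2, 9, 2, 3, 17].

Using pₖ = aₖpₖ₋₁ + pₖ₋₂, qₖ = aₖqₖ₋₁ + qₖ₋₂ (with p₋₁=1, p₋₂=0, q₋₁=0, q₋₂=1):
  k=0: a=4, p=4, q=1
  k=1: a=3, p=13, q=3
  k=2: a=3, p=43, q=10
  k=3: a=2, p=99, q=23
  k=4: a=9, p=934, q=217
  k=5: a=2, p=1967, q=457

1967/457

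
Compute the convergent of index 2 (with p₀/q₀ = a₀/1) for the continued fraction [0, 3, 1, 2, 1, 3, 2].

1/4

Using pₖ = aₖpₖ₋₁ + pₖ₋₂, qₖ = aₖqₖ₋₁ + qₖ₋₂ (with p₋₁=1, p₋₂=0, q₋₁=0, q₋₂=1):
  k=0: a=0, p=0, q=1
  k=1: a=3, p=1, q=3
  k=2: a=1, p=1, q=4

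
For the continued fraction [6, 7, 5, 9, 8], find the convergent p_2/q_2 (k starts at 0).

Using pₖ = aₖpₖ₋₁ + pₖ₋₂, qₖ = aₖqₖ₋₁ + qₖ₋₂ (with p₋₁=1, p₋₂=0, q₋₁=0, q₋₂=1):
  k=0: a=6, p=6, q=1
  k=1: a=7, p=43, q=7
  k=2: a=5, p=221, q=36

221/36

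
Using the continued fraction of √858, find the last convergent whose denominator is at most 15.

205/7

√858 = [29; 3, 2, 3, 58, …] (period length 4).
Convergents:
  p_0/q_0 = 29/1
  p_1/q_1 = 88/3
  p_2/q_2 = 205/7
  p_3/q_3 = 703/24
q_2 = 7 ≤ 15 < 24 = q_3, so the answer is 205/7.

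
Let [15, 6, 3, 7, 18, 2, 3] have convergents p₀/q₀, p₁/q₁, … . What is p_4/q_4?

Using pₖ = aₖpₖ₋₁ + pₖ₋₂, qₖ = aₖqₖ₋₁ + qₖ₋₂ (with p₋₁=1, p₋₂=0, q₋₁=0, q₋₂=1):
  k=0: a=15, p=15, q=1
  k=1: a=6, p=91, q=6
  k=2: a=3, p=288, q=19
  k=3: a=7, p=2107, q=139
  k=4: a=18, p=38214, q=2521

38214/2521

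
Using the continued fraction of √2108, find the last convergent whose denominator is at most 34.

√2108 = [45; 1, 10, 2, 22, 2, 10, 1, 90, …] (period length 8).
Convergents:
  p_0/q_0 = 45/1
  p_1/q_1 = 46/1
  p_2/q_2 = 505/11
  p_3/q_3 = 1056/23
  p_4/q_4 = 23737/517
q_3 = 23 ≤ 34 < 517 = q_4, so the answer is 1056/23.

1056/23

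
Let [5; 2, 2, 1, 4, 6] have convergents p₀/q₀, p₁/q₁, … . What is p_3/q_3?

38/7

Using pₖ = aₖpₖ₋₁ + pₖ₋₂, qₖ = aₖqₖ₋₁ + qₖ₋₂ (with p₋₁=1, p₋₂=0, q₋₁=0, q₋₂=1):
  k=0: a=5, p=5, q=1
  k=1: a=2, p=11, q=2
  k=2: a=2, p=27, q=5
  k=3: a=1, p=38, q=7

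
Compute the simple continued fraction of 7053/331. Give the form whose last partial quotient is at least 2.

7053 = 21*331 + 102
331 = 3*102 + 25
102 = 4*25 + 2
25 = 12*2 + 1
2 = 2*1 + 0  (stop)
So 7053/331 = [21; 3, 4, 12, 2].

[21; 3, 4, 12, 2]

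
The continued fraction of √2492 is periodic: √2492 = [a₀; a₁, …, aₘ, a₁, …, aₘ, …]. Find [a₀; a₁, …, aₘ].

a₀ = ⌊√2492⌋ = 49.
With m₀=0, d₀=1 and mₖ₊₁ = dₖaₖ − mₖ, dₖ₊₁ = (n − mₖ₊₁²)/dₖ, aₖ₊₁ = ⌊(a₀+mₖ₊₁)/dₖ₊₁⌋:
  k=1: m=49, d=91, a=1
  k=2: m=42, d=8, a=11
  k=3: m=46, d=47, a=2
  k=4: m=48, d=4, a=24
  k=5: m=48, d=47, a=2
  k=6: m=46, d=8, a=11
  k=7: m=42, d=91, a=1
  k=8: m=49, d=1, a=98
d=1 and a=2a₀=98 at k=8, so the next step gives (m, d) = (49, 91) again — its k=1 value — and the period has length 8.

[49; 1, 11, 2, 24, 2, 11, 1, 98]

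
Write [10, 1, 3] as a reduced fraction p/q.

Using pₖ = aₖpₖ₋₁ + pₖ₋₂ and qₖ = aₖqₖ₋₁ + qₖ₋₂:
  k=0: a=10, p=10, q=1
  k=1: a=1, p=11, q=1
  k=2: a=3, p=43, q=4

43/4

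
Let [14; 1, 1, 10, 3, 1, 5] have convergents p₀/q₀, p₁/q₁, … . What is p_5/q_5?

1249/86

Using pₖ = aₖpₖ₋₁ + pₖ₋₂, qₖ = aₖqₖ₋₁ + qₖ₋₂ (with p₋₁=1, p₋₂=0, q₋₁=0, q₋₂=1):
  k=0: a=14, p=14, q=1
  k=1: a=1, p=15, q=1
  k=2: a=1, p=29, q=2
  k=3: a=10, p=305, q=21
  k=4: a=3, p=944, q=65
  k=5: a=1, p=1249, q=86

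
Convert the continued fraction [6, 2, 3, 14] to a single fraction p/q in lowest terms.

643/100

Fold from the inside: start with 14/1.
  3 + 1/14 = 43/14
  2 + 14/43 = 100/43
  6 + 43/100 = 643/100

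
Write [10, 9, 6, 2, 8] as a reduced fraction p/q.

Fold from the inside: start with 8/1.
  2 + 1/8 = 17/8
  6 + 8/17 = 110/17
  9 + 17/110 = 1007/110
  10 + 110/1007 = 10180/1007

10180/1007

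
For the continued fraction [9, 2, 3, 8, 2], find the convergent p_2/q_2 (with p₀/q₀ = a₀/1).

66/7

Using pₖ = aₖpₖ₋₁ + pₖ₋₂, qₖ = aₖqₖ₋₁ + qₖ₋₂ (with p₋₁=1, p₋₂=0, q₋₁=0, q₋₂=1):
  k=0: a=9, p=9, q=1
  k=1: a=2, p=19, q=2
  k=2: a=3, p=66, q=7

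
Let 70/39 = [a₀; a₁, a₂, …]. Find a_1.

1

70 = 1·39 + 31   →  a_0 = 1
39 = 1·31 + 8   →  a_1 = 1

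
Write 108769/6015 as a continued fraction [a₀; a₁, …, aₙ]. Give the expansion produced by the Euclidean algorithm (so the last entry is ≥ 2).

108769 = 18*6015 + 499
6015 = 12*499 + 27
499 = 18*27 + 13
27 = 2*13 + 1
13 = 13*1 + 0  (stop)
So 108769/6015 = [18; 12, 18, 2, 13].

[18; 12, 18, 2, 13]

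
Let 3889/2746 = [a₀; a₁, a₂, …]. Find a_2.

2

3889 = 1·2746 + 1143   →  a_0 = 1
2746 = 2·1143 + 460   →  a_1 = 2
1143 = 2·460 + 223   →  a_2 = 2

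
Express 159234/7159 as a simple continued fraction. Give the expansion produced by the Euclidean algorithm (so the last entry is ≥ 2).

159234 = 22*7159 + 1736
7159 = 4*1736 + 215
1736 = 8*215 + 16
215 = 13*16 + 7
16 = 2*7 + 2
7 = 3*2 + 1
2 = 2*1 + 0  (stop)
So 159234/7159 = [22; 4, 8, 13, 2, 3, 2].

[22; 4, 8, 13, 2, 3, 2]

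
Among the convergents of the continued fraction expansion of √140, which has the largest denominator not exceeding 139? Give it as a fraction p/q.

1621/137

√140 = [11; 1, 4, 1, 22, …] (period length 4).
Convergents:
  p_0/q_0 = 11/1
  p_1/q_1 = 12/1
  p_2/q_2 = 59/5
  p_3/q_3 = 71/6
  p_4/q_4 = 1621/137
  p_5/q_5 = 1692/143
q_4 = 137 ≤ 139 < 143 = q_5, so the answer is 1621/137.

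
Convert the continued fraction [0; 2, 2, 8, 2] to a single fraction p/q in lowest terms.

Using pₖ = aₖpₖ₋₁ + pₖ₋₂ and qₖ = aₖqₖ₋₁ + qₖ₋₂:
  k=0: a=0, p=0, q=1
  k=1: a=2, p=1, q=2
  k=2: a=2, p=2, q=5
  k=3: a=8, p=17, q=42
  k=4: a=2, p=36, q=89

36/89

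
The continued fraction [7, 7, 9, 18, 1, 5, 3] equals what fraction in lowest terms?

164556/23045

Using pₖ = aₖpₖ₋₁ + pₖ₋₂ and qₖ = aₖqₖ₋₁ + qₖ₋₂:
  k=0: a=7, p=7, q=1
  k=1: a=7, p=50, q=7
  k=2: a=9, p=457, q=64
  k=3: a=18, p=8276, q=1159
  k=4: a=1, p=8733, q=1223
  k=5: a=5, p=51941, q=7274
  k=6: a=3, p=164556, q=23045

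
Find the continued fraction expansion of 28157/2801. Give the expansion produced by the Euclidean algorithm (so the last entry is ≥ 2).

28157 = 10·2801 + 147
2801 = 19·147 + 8
147 = 18·8 + 3
8 = 2·3 + 2
3 = 1·2 + 1
2 = 2·1 + 0  (stop)
So 28157/2801 = [10; 19, 18, 2, 1, 2].

[10; 19, 18, 2, 1, 2]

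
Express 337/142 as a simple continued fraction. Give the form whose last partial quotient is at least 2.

337 = 2×142 + 53
142 = 2×53 + 36
53 = 1×36 + 17
36 = 2×17 + 2
17 = 8×2 + 1
2 = 2×1 + 0  (stop)
So 337/142 = [2; 2, 1, 2, 8, 2].

[2; 2, 1, 2, 8, 2]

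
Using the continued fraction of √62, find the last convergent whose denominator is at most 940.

√62 = [7; 1, 6, 1, 14, …] (period length 4).
Convergents:
  p_0/q_0 = 7/1
  p_1/q_1 = 8/1
  p_2/q_2 = 55/7
  p_3/q_3 = 63/8
  p_4/q_4 = 937/119
  p_5/q_5 = 1000/127
  p_6/q_6 = 6937/881
  p_7/q_7 = 7937/1008
q_6 = 881 ≤ 940 < 1008 = q_7, so the answer is 6937/881.

6937/881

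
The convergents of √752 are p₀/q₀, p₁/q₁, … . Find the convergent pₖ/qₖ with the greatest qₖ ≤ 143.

√752 = [27; 2, 2, 1, 2, 1, 2, 2, 54, …] (period length 8).
Convergents:
  p_0/q_0 = 27/1
  p_1/q_1 = 55/2
  p_2/q_2 = 137/5
  p_3/q_3 = 192/7
  p_4/q_4 = 521/19
  p_5/q_5 = 713/26
  p_6/q_6 = 1947/71
  p_7/q_7 = 4607/168
q_6 = 71 ≤ 143 < 168 = q_7, so the answer is 1947/71.

1947/71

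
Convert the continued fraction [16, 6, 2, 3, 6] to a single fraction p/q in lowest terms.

4572/283

Using pₖ = aₖpₖ₋₁ + pₖ₋₂ and qₖ = aₖqₖ₋₁ + qₖ₋₂:
  k=0: a=16, p=16, q=1
  k=1: a=6, p=97, q=6
  k=2: a=2, p=210, q=13
  k=3: a=3, p=727, q=45
  k=4: a=6, p=4572, q=283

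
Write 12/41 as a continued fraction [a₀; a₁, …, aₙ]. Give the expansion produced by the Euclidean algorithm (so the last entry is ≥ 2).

[0; 3, 2, 2, 2]

12 = 0·41 + 12
41 = 3·12 + 5
12 = 2·5 + 2
5 = 2·2 + 1
2 = 2·1 + 0  (stop)
So 12/41 = [0; 3, 2, 2, 2].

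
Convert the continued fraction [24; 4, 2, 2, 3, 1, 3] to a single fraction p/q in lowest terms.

8867/366

Fold from the inside: start with 3/1.
  1 + 1/3 = 4/3
  3 + 3/4 = 15/4
  2 + 4/15 = 34/15
  2 + 15/34 = 83/34
  4 + 34/83 = 366/83
  24 + 83/366 = 8867/366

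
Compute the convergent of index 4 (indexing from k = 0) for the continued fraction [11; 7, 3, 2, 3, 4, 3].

1949/175

Using pₖ = aₖpₖ₋₁ + pₖ₋₂, qₖ = aₖqₖ₋₁ + qₖ₋₂ (with p₋₁=1, p₋₂=0, q₋₁=0, q₋₂=1):
  k=0: a=11, p=11, q=1
  k=1: a=7, p=78, q=7
  k=2: a=3, p=245, q=22
  k=3: a=2, p=568, q=51
  k=4: a=3, p=1949, q=175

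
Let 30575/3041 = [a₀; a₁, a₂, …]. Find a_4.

11

30575 = 10·3041 + 165   →  a_0 = 10
3041 = 18·165 + 71   →  a_1 = 18
165 = 2·71 + 23   →  a_2 = 2
71 = 3·23 + 2   →  a_3 = 3
23 = 11·2 + 1   →  a_4 = 11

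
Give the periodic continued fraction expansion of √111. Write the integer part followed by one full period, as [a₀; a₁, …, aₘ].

a₀ = ⌊√111⌋ = 10.

[10; 1, 1, 6, 1, 1, 20]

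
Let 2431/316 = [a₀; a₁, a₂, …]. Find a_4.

1

2431 = 7·316 + 219   →  a_0 = 7
316 = 1·219 + 97   →  a_1 = 1
219 = 2·97 + 25   →  a_2 = 2
97 = 3·25 + 22   →  a_3 = 3
25 = 1·22 + 3   →  a_4 = 1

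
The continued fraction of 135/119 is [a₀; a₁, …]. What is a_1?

135 = 1·119 + 16   →  a_0 = 1
119 = 7·16 + 7   →  a_1 = 7

7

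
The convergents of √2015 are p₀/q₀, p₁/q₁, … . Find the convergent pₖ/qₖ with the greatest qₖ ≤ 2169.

√2015 = [44; 1, 7, 1, 88, …] (period length 4).
Convergents:
  p_0/q_0 = 44/1
  p_1/q_1 = 45/1
  p_2/q_2 = 359/8
  p_3/q_3 = 404/9
  p_4/q_4 = 35911/800
  p_5/q_5 = 36315/809
  p_6/q_6 = 290116/6463
q_5 = 809 ≤ 2169 < 6463 = q_6, so the answer is 36315/809.

36315/809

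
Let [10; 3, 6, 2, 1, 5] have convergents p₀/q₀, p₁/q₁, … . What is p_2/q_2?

Using pₖ = aₖpₖ₋₁ + pₖ₋₂, qₖ = aₖqₖ₋₁ + qₖ₋₂ (with p₋₁=1, p₋₂=0, q₋₁=0, q₋₂=1):
  k=0: a=10, p=10, q=1
  k=1: a=3, p=31, q=3
  k=2: a=6, p=196, q=19

196/19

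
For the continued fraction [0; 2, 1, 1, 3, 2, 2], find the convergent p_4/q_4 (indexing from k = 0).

Using pₖ = aₖpₖ₋₁ + pₖ₋₂, qₖ = aₖqₖ₋₁ + qₖ₋₂ (with p₋₁=1, p₋₂=0, q₋₁=0, q₋₂=1):
  k=0: a=0, p=0, q=1
  k=1: a=2, p=1, q=2
  k=2: a=1, p=1, q=3
  k=3: a=1, p=2, q=5
  k=4: a=3, p=7, q=18

7/18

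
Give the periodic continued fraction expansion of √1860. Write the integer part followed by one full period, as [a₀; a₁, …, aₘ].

[43; 7, 1, 4, 1, 7, 86]

a₀ = ⌊√1860⌋ = 43.
With m₀=0, d₀=1 and mₖ₊₁ = dₖaₖ − mₖ, dₖ₊₁ = (n − mₖ₊₁²)/dₖ, aₖ₊₁ = ⌊(a₀+mₖ₊₁)/dₖ₊₁⌋:
  k=1: m=43, d=11, a=7
  k=2: m=34, d=64, a=1
  k=3: m=30, d=15, a=4
  k=4: m=30, d=64, a=1
  k=5: m=34, d=11, a=7
  k=6: m=43, d=1, a=86
d=1 and a=2a₀=86 at k=6, so the next step gives (m, d) = (43, 11) again — its k=1 value — and the period has length 6.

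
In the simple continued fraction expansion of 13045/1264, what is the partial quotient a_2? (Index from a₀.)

8

13045 = 10·1264 + 405   →  a_0 = 10
1264 = 3·405 + 49   →  a_1 = 3
405 = 8·49 + 13   →  a_2 = 8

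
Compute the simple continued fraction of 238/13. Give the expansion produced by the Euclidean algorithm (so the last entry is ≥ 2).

238 = 18×13 + 4
13 = 3×4 + 1
4 = 4×1 + 0  (stop)
So 238/13 = [18; 3, 4].

[18; 3, 4]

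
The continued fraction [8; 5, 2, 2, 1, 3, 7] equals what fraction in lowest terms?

Fold from the inside: start with 7/1.
  3 + 1/7 = 22/7
  1 + 7/22 = 29/22
  2 + 22/29 = 80/29
  2 + 29/80 = 189/80
  5 + 80/189 = 1025/189
  8 + 189/1025 = 8389/1025

8389/1025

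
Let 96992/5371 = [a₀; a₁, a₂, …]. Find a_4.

1

96992 = 18·5371 + 314   →  a_0 = 18
5371 = 17·314 + 33   →  a_1 = 17
314 = 9·33 + 17   →  a_2 = 9
33 = 1·17 + 16   →  a_3 = 1
17 = 1·16 + 1   →  a_4 = 1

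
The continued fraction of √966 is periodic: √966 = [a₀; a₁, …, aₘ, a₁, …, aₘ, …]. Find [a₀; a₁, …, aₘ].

a₀ = ⌊√966⌋ = 31.
With m₀=0, d₀=1 and mₖ₊₁ = dₖaₖ − mₖ, dₖ₊₁ = (n − mₖ₊₁²)/dₖ, aₖ₊₁ = ⌊(a₀+mₖ₊₁)/dₖ₊₁⌋:
  k=1: m=31, d=5, a=12
  k=2: m=29, d=25, a=2
  k=3: m=21, d=21, a=2
  k=4: m=21, d=25, a=2
  k=5: m=29, d=5, a=12
  k=6: m=31, d=1, a=62
d=1 and a=2a₀=62 at k=6, so the next step gives (m, d) = (31, 5) again — its k=1 value — and the period has length 6.

[31; 12, 2, 2, 2, 12, 62]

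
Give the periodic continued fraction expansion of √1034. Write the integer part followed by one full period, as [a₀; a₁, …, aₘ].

[32; 6, 2, 2, 2, 6, 64]

a₀ = ⌊√1034⌋ = 32.
With m₀=0, d₀=1 and mₖ₊₁ = dₖaₖ − mₖ, dₖ₊₁ = (n − mₖ₊₁²)/dₖ, aₖ₊₁ = ⌊(a₀+mₖ₊₁)/dₖ₊₁⌋:
  k=1: m=32, d=10, a=6
  k=2: m=28, d=25, a=2
  k=3: m=22, d=22, a=2
  k=4: m=22, d=25, a=2
  k=5: m=28, d=10, a=6
  k=6: m=32, d=1, a=64
d=1 and a=2a₀=64 at k=6, so the next step gives (m, d) = (32, 10) again — its k=1 value — and the period has length 6.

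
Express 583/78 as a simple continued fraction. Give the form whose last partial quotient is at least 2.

[7; 2, 9, 4]

583 = 7·78 + 37
78 = 2·37 + 4
37 = 9·4 + 1
4 = 4·1 + 0  (stop)
So 583/78 = [7; 2, 9, 4].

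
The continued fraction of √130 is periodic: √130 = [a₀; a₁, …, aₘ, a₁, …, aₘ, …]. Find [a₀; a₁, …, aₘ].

a₀ = ⌊√130⌋ = 11.
With m₀=0, d₀=1 and mₖ₊₁ = dₖaₖ − mₖ, dₖ₊₁ = (n − mₖ₊₁²)/dₖ, aₖ₊₁ = ⌊(a₀+mₖ₊₁)/dₖ₊₁⌋:
  k=1: m=11, d=9, a=2
  k=2: m=7, d=9, a=2
  k=3: m=11, d=1, a=22
d=1 and a=2a₀=22 at k=3, so the next step gives (m, d) = (11, 9) again — its k=1 value — and the period has length 3.

[11; 2, 2, 22]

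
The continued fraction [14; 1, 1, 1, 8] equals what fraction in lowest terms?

381/26

Using pₖ = aₖpₖ₋₁ + pₖ₋₂ and qₖ = aₖqₖ₋₁ + qₖ₋₂:
  k=0: a=14, p=14, q=1
  k=1: a=1, p=15, q=1
  k=2: a=1, p=29, q=2
  k=3: a=1, p=44, q=3
  k=4: a=8, p=381, q=26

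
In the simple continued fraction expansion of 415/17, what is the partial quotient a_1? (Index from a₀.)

2

415 = 24·17 + 7   →  a_0 = 24
17 = 2·7 + 3   →  a_1 = 2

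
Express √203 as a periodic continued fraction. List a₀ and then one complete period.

a₀ = ⌊√203⌋ = 14.
With m₀=0, d₀=1 and mₖ₊₁ = dₖaₖ − mₖ, dₖ₊₁ = (n − mₖ₊₁²)/dₖ, aₖ₊₁ = ⌊(a₀+mₖ₊₁)/dₖ₊₁⌋:
  k=1: m=14, d=7, a=4
  k=2: m=14, d=1, a=28
d=1 and a=2a₀=28 at k=2, so the next step gives (m, d) = (14, 7) again — its k=1 value — and the period has length 2.

[14; 4, 28]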